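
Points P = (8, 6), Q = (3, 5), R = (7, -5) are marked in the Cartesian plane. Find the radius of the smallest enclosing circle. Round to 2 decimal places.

Side lengths²: PQ² = 26, PR² = 122, QR² = 116.
Since PR² = 122 < 116 + 26 = 142, the triangle is acute, so the smallest enclosing circle is the circumcircle.
Circumcentre = (175/27, 16/27), r² = 22997/729.
r = √(22997/729) ≈ 5.62.

5.62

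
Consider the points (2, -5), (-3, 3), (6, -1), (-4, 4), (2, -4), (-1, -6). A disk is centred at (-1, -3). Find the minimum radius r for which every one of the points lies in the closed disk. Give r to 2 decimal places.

7.62

The required radius is the distance from (-1, -3) to the farthest point.
Squared distances: 13, 40, 53, 58, 10, 9.
Maximum is 58, attained at (-4, 4).
r = √58 ≈ 7.62.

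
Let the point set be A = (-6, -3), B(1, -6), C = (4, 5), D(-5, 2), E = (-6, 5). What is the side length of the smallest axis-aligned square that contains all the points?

The bounding box has width 10 and height 11.
An axis-aligned square enclosing the set must have side ≥ max(width, height).
So the minimum side is max(10, 11) = 11.

11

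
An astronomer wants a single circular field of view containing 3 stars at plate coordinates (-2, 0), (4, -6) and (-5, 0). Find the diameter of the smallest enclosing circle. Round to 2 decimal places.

10.82

Call the three points A, B, C in the order given.
Side lengths²: AB² = 72, AC² = 9, BC² = 117.
Since BC² = 117 ≥ 72 + 9 = 81, the angle opposite BC is not acute, so the smallest enclosing circle has BC as diameter.
Centre = midpoint of BC = (-0.5, -3), r² = 117/4 = 29.25.
Diameter = 2r = 2√(29.25) ≈ 10.82.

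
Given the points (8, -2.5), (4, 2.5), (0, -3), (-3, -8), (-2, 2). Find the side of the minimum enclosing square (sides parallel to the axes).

11

The bounding box has width 11 and height 10.5.
An axis-aligned square enclosing the set must have side ≥ max(width, height).
So the minimum side is max(11, 10.5) = 11.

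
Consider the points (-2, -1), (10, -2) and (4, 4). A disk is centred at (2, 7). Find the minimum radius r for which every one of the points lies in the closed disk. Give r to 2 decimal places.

12.04

The required radius is the distance from (2, 7) to the farthest point.
Squared distances: 80, 145, 13.
Maximum is 145, attained at (10, -2).
r = √145 ≈ 12.04.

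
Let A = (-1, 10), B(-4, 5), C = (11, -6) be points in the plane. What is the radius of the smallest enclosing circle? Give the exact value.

Side lengths²: AB² = 34, AC² = 400, BC² = 346.
Since AC² = 400 ≥ 346 + 34 = 380, the angle opposite AC is not acute, so the smallest enclosing circle has AC as diameter.
Centre = midpoint of AC = (5, 2), r² = 400/4 = 100.
r = √100 = 10.

10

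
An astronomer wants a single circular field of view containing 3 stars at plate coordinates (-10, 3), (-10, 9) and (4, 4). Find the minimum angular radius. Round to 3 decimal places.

Call the three points A, B, C in the order given.
Side lengths²: AB² = 36, AC² = 197, BC² = 221.
Since BC² = 221 < 197 + 36 = 233, the triangle is acute, so the smallest enclosing circle is the circumcircle.
Circumcentre = (-89/28, 6), r² = 43537/784.
r = √(43537/784) ≈ 7.452.

7.452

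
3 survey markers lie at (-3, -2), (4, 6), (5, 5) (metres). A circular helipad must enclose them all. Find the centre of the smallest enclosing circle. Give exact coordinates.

(23/30, 53/30)

Call the three points A, B, C in the order given.
Side lengths²: AB² = 113, AC² = 113, BC² = 2.
Since AC² = 113 < 113 + 2 = 115, the triangle is acute, so the smallest enclosing circle is the circumcircle.
Circumcentre = (23/30, 53/30), r² = 12769/450.
Centre = (23/30, 53/30).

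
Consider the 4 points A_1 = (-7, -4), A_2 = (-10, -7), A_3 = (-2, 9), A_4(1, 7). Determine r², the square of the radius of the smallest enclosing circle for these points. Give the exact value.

80.48828125

The minimum enclosing circle is determined by three boundary points: A_2, A_3, A_4.
Their circumcentre is (-5.375, 0.6875) with r² = 80.48828125.
The farthest remaining point A_1 is at distance² 24.61328125 ≤ 80.48828125.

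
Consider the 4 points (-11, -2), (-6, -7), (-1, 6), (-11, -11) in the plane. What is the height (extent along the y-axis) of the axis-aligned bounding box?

17

max y = 6, min y = -11, so height = 17.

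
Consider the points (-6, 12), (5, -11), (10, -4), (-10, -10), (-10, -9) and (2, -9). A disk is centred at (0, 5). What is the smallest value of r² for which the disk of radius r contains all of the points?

325

The required radius is the distance from (0, 5) to the farthest point.
Squared distances: 85, 281, 181, 325, 296, 200.
Maximum is 325, attained at (-10, -10).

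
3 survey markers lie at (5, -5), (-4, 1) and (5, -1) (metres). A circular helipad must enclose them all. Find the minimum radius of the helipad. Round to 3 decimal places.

Call the three points A, B, C in the order given.
Side lengths²: AB² = 117, AC² = 16, BC² = 85.
Since AB² = 117 ≥ 85 + 16 = 101, the angle opposite AB is not acute, so the smallest enclosing circle has AB as diameter.
Centre = midpoint of AB = (0.5, -2), r² = 117/4 = 29.25.
r = √(29.25) ≈ 5.408.

5.408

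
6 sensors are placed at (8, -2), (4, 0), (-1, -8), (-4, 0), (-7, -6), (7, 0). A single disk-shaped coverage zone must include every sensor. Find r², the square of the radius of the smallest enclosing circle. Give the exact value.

The farthest pair is (8, -2)–(-7, -6) with squared distance 241. The circle on this segment as diameter has centre (0.5, -4) and r² = 241/4 = 60.25.
Check (4, 0): distance² to centre = 28.25 ≤ 60.25, so it lies inside.
All remaining points lie in this disk, and no smaller disk contains both endpoints, so this is the minimum enclosing circle.

60.25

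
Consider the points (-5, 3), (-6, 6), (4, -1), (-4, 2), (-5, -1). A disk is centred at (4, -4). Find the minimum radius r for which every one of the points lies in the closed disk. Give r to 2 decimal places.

The required radius is the distance from (4, -4) to the farthest point.
Squared distances: 130, 200, 9, 100, 90.
Maximum is 200, attained at (-6, 6).
r = √200 ≈ 14.14.

14.14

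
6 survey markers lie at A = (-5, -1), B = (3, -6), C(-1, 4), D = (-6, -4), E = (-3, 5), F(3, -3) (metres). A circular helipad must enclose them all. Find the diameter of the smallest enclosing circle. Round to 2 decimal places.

12.60

By Welzl's lemma the MEC is supported by two points (diametrically opposite) or three points (on a circumcircle).
The minimum enclosing circle is determined by three boundary points: B, D, E.
Their circumcentre is (-33/58, -47/58) with r² = 66725/1682.
The farthest remaining point C is at distance² 39233/1682 ≤ 66725/1682.
Diameter = 2r = 2√(66725/1682) ≈ 12.60.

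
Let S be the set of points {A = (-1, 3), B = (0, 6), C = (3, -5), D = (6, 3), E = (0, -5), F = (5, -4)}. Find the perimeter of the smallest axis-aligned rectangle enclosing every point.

Width = max x − min x = 6 − (-1) = 7.
Height = max y − min y = 6 − (-5) = 11.
Perimeter = 2(7 + 11) = 36.

36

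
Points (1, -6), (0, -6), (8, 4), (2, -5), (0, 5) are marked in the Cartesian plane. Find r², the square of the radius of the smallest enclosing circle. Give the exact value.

41.640625

The minimum enclosing circle of a finite set is fixed by two of the points (as a diameter) or three (as a circumcircle).
The minimum enclosing circle is determined by three boundary points: (0, -6), (8, 4), (0, 5).
Their circumcentre is (3.375, -0.5) with r² = 41.640625.
The farthest remaining point (1, -6) is at distance² 35.890625 ≤ 41.640625.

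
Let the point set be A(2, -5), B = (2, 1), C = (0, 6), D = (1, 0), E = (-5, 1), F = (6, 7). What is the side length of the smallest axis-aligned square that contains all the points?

12

The bounding box has width 11 and height 12.
An axis-aligned square enclosing the set must have side ≥ max(width, height).
So the minimum side is max(11, 12) = 12.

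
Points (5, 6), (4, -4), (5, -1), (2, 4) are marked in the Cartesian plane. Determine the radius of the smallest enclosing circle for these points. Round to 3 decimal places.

5.025

A smallest enclosing disk is always determined by at most three of the input points on its boundary.
The farthest pair is (5, 6)–(4, -4) with squared distance 101. The circle on this segment as diameter has centre (4.5, 1) and r² = 101/4 = 25.25.
Check (5, -1): distance² to centre = 4.25 ≤ 25.25, so it lies inside.
All remaining points lie in this disk, and no smaller disk contains both endpoints, so this is the minimum enclosing circle.
r = √(25.25) ≈ 5.025.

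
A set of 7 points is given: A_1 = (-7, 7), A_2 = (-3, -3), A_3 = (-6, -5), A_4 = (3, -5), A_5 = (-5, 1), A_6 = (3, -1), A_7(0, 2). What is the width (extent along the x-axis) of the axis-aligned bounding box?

max x = 3, min x = -7, so width = 10.

10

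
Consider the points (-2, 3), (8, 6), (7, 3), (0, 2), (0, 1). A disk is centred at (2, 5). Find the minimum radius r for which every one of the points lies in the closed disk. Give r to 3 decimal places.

6.083

The required radius is the distance from (2, 5) to the farthest point.
Squared distances: 20, 37, 29, 13, 20.
Maximum is 37, attained at (8, 6).
r = √37 ≈ 6.083.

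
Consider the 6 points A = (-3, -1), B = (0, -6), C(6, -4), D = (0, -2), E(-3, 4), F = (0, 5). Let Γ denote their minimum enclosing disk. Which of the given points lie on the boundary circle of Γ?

By Welzl's lemma the MEC is supported by two points (diametrically opposite) or three points (on a circumcircle).
The minimum enclosing circle is determined by three boundary points: B, C, E.
Their circumcentre is (91/66, -3/22) with r² = 79025/2178.
The farthest remaining point F is at distance² 61601/2178 ≤ 79025/2178.
The points at distance exactly r from the centre are B, C, E — 3 points.

B, C, E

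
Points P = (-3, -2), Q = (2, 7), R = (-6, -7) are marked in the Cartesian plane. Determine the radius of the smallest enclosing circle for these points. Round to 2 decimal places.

8.06

Side lengths²: PQ² = 106, PR² = 34, QR² = 260.
Since QR² = 260 ≥ 106 + 34 = 140, the angle opposite QR is not acute, so the smallest enclosing circle has QR as diameter.
Centre = midpoint of QR = (-2, 0), r² = 260/4 = 65.
r = √65 ≈ 8.06.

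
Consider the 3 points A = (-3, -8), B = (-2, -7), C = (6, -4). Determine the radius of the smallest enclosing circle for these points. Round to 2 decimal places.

Side lengths²: AB² = 2, AC² = 97, BC² = 73.
Since AC² = 97 ≥ 73 + 2 = 75, the angle opposite AC is not acute, so the smallest enclosing circle has AC as diameter.
Centre = midpoint of AC = (1.5, -6), r² = 97/4 = 24.25.
r = √(24.25) ≈ 4.92.

4.92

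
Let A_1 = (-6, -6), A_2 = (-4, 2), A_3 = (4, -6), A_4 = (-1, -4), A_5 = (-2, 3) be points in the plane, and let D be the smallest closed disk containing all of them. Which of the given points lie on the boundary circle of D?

A_1, A_3, A_5

A smallest enclosing disk is always determined by at most three of the input points on its boundary.
The minimum enclosing circle is determined by three boundary points: A_1, A_3, A_5.
Their circumcentre is (-1, -17/6) with r² = 1261/36.
The farthest remaining point A_2 is at distance² 1165/36 ≤ 1261/36.
The points at distance exactly r from the centre are A_1, A_3, A_5 — 3 points.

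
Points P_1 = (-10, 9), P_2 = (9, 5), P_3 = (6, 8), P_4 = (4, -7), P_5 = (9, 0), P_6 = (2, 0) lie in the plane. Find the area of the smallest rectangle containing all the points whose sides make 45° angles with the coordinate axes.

In coordinates u = x + y, v = x − y the rectangle is axis-aligned; the map (x,y)→(u,v) scales areas by 2.
u-values: -1, 14, 14, -3, 9, 2; range = 14 − (-3) = 17.
v-values: -19, 4, -2, 11, 9, 2; range = 11 − (-19) = 30.
Area = (17 × 30) / 2 = 255.

255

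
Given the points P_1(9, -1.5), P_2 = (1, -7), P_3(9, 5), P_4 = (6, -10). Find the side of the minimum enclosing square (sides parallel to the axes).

15

The bounding box has width 8 and height 15.
An axis-aligned square enclosing the set must have side ≥ max(width, height).
So the minimum side is max(8, 15) = 15.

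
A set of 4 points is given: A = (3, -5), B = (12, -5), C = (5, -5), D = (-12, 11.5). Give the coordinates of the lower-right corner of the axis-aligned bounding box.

x-range [-12, 12], y-range [-5, 11.5].
The lower-right corner is (12, -5).

(12, -5)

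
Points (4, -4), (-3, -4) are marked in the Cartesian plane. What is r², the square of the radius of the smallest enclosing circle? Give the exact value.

12.25

The smallest circle enclosing two points has them as diameter endpoints.
Centre = midpoint = (0.5, -4); r² = |(4, -4)−(-3, -4)|²/4 = 49/4 = 12.25.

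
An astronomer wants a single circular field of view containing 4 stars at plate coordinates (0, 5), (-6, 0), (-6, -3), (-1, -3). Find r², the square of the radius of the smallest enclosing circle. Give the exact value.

25

The farthest pair is (0, 5)–(-6, -3) with squared distance 100. The circle on this segment as diameter has centre (-3, 1) and r² = 100/4 = 25.
Check (-6, 0): distance² to centre = 10 ≤ 25, so it lies inside.
All remaining points lie in this disk, and no smaller disk contains both endpoints, so this is the minimum enclosing circle.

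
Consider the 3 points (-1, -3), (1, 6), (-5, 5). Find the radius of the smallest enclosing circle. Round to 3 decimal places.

Call the three points A, B, C in the order given.
Side lengths²: AB² = 85, AC² = 80, BC² = 37.
Since AB² = 85 < 80 + 37 = 117, the triangle is acute, so the smallest enclosing circle is the circumcircle.
Circumcentre = (-18/13, 47/26), r² = 15725/676.
r = √(15725/676) ≈ 4.823.

4.823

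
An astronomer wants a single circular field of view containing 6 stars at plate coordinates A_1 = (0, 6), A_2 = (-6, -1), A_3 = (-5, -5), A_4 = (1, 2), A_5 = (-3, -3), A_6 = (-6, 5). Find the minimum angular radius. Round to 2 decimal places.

6.04

The farthest pair is A_1–A_3 with squared distance 146. The circle on this segment as diameter has centre (-2.5, 0.5) and r² = 146/4 = 36.5.
Check A_2: distance² to centre = 14.5 ≤ 36.5, so it lies inside.
All remaining points lie in this disk, and no smaller disk contains both endpoints, so this is the minimum enclosing circle.
r = √(36.5) ≈ 6.04.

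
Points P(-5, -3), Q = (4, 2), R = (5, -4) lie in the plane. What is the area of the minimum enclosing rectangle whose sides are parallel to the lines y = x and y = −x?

77

In coordinates u = x + y, v = x − y the rectangle is axis-aligned; the map (x,y)→(u,v) scales areas by 2.
u-values: -8, 6, 1; range = 6 − (-8) = 14.
v-values: -2, 2, 9; range = 9 − (-2) = 11.
Area = (14 × 11) / 2 = 77.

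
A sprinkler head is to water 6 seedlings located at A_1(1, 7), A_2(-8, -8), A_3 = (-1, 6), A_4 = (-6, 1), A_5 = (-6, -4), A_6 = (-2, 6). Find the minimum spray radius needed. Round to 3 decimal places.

The minimum enclosing circle of a finite set is fixed by two of the points (as a diameter) or three (as a circumcircle).
The farthest pair is A_1–A_2 with squared distance 306. The circle on this segment as diameter has centre (-3.5, -0.5) and r² = 306/4 = 76.5.
Check A_3: distance² to centre = 48.5 ≤ 76.5, so it lies inside.
All remaining points lie in this disk, and no smaller disk contains both endpoints, so this is the minimum enclosing circle.
r = √(76.5) ≈ 8.746.

8.746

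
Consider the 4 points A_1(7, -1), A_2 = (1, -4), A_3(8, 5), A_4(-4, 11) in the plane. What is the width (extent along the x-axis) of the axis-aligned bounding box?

max x = 8, min x = -4, so width = 12.

12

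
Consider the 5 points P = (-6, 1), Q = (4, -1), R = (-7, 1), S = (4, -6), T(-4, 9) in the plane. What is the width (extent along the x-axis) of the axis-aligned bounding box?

11

max x = 4, min x = -7, so width = 11.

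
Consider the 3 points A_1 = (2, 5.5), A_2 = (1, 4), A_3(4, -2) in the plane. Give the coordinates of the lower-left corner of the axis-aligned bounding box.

x-range [1, 4], y-range [-2, 5.5].
The lower-left corner is (1, -2).

(1, -2)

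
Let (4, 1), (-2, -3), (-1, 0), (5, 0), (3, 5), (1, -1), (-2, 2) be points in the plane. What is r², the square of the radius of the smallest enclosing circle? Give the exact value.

22.25

A smallest enclosing disk is always determined by at most three of the input points on its boundary.
The farthest pair is (-2, -3)–(3, 5) with squared distance 89. The circle on this segment as diameter has centre (0.5, 1) and r² = 89/4 = 22.25.
Check (4, 1): distance² to centre = 12.25 ≤ 22.25, so it lies inside.
All remaining points lie in this disk, and no smaller disk contains both endpoints, so this is the minimum enclosing circle.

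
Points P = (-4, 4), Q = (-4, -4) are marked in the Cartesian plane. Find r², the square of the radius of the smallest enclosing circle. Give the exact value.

16

The smallest circle enclosing two points has them as diameter endpoints.
Centre = midpoint = (-4, 0); r² = |PQ|²/4 = 64/4 = 16.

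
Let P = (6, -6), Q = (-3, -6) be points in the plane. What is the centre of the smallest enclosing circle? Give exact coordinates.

The smallest circle enclosing two points has them as diameter endpoints.
Centre = midpoint = (1.5, -6); r² = |PQ|²/4 = 81/4 = 20.25.
Centre = (1.5, -6).

(1.5, -6)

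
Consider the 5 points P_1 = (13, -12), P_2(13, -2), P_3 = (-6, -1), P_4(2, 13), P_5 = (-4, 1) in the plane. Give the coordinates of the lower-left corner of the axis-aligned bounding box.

(-6, -12)

x-range [-6, 13], y-range [-12, 13].
The lower-left corner is (-6, -12).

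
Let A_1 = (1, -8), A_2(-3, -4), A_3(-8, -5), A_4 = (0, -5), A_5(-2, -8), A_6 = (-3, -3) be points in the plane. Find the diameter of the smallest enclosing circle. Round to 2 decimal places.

The farthest pair is A_1–A_3 with squared distance 90. The circle on this segment as diameter has centre (-3.5, -6.5) and r² = 90/4 = 22.5.
Check A_2: distance² to centre = 6.5 ≤ 22.5, so it lies inside.
All remaining points lie in this disk, and no smaller disk contains both endpoints, so this is the minimum enclosing circle.
Diameter = 2r = 2√(22.5) ≈ 9.49.

9.49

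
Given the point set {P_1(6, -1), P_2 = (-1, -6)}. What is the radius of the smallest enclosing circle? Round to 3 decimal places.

The smallest circle enclosing two points has them as diameter endpoints.
Centre = midpoint = (2.5, -3.5); r² = |P_1P_2|²/4 = 74/4 = 18.5.
r = √(18.5) ≈ 4.301.

4.301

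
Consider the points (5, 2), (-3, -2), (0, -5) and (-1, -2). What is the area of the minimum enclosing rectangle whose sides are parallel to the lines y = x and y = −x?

36

In coordinates u = x + y, v = x − y the rectangle is axis-aligned; the map (x,y)→(u,v) scales areas by 2.
u-values: 7, -5, -5, -3; range = 7 − (-5) = 12.
v-values: 3, -1, 5, 1; range = 5 − (-1) = 6.
Area = (12 × 6) / 2 = 36.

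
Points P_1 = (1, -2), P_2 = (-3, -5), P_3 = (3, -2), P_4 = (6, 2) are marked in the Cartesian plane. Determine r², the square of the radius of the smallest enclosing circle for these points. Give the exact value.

The farthest pair is P_2–P_4 with squared distance 130. The circle on this segment as diameter has centre (1.5, -1.5) and r² = 130/4 = 32.5.
Check P_1: distance² to centre = 0.5 ≤ 32.5, so it lies inside.
All remaining points lie in this disk, and no smaller disk contains both endpoints, so this is the minimum enclosing circle.

32.5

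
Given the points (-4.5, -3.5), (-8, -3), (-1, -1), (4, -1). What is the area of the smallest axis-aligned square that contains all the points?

144

The bounding box has width 12 and height 2.5.
An axis-aligned square enclosing the set must have side ≥ max(width, height).
So the minimum side is max(12, 2.5) = 12.
Area = 12² = 144.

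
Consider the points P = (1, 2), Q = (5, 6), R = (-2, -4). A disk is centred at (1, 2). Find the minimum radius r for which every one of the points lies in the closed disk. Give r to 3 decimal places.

The required radius is the distance from (1, 2) to the farthest point.
Squared distances: 0, 32, 45.
Maximum is 45, attained at R.
r = √45 ≈ 6.708.

6.708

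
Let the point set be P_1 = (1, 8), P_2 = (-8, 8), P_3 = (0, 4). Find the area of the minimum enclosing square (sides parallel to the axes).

81

The bounding box has width 9 and height 4.
An axis-aligned square enclosing the set must have side ≥ max(width, height).
So the minimum side is max(9, 4) = 9.
Area = 9² = 81.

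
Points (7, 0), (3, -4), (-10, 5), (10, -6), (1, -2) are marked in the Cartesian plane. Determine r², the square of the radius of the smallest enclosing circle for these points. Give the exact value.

130.25

The minimum enclosing circle of a finite set is fixed by two of the points (as a diameter) or three (as a circumcircle).
The farthest pair is (-10, 5)–(10, -6) with squared distance 521. The circle on this segment as diameter has centre (0, -0.5) and r² = 521/4 = 130.25.
Check (7, 0): distance² to centre = 49.25 ≤ 130.25, so it lies inside.
All remaining points lie in this disk, and no smaller disk contains both endpoints, so this is the minimum enclosing circle.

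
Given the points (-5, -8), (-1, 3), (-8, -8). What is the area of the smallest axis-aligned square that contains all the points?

121

The bounding box has width 7 and height 11.
An axis-aligned square enclosing the set must have side ≥ max(width, height).
So the minimum side is max(7, 11) = 11.
Area = 11² = 121.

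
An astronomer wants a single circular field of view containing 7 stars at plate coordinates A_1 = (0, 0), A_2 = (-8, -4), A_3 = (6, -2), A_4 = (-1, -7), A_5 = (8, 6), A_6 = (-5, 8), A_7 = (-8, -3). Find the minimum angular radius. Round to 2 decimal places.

9.43

A smallest enclosing disk is always determined by at most three of the input points on its boundary.
The farthest pair is A_2–A_5 with squared distance 356. The circle on this segment as diameter has centre (0, 1) and r² = 356/4 = 89.
Check A_1: distance² to centre = 1 ≤ 89, so it lies inside.
All remaining points lie in this disk, and no smaller disk contains both endpoints, so this is the minimum enclosing circle.
r = √89 ≈ 9.43.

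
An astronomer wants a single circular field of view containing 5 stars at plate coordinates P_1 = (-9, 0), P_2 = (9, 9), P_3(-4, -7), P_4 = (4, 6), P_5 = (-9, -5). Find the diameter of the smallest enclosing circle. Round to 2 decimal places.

22.80

A smallest enclosing disk is always determined by at most three of the input points on its boundary.
The farthest pair is P_2–P_5 with squared distance 520. The circle on this segment as diameter has centre (0, 2) and r² = 520/4 = 130.
Check P_1: distance² to centre = 85 ≤ 130, so it lies inside.
All remaining points lie in this disk, and no smaller disk contains both endpoints, so this is the minimum enclosing circle.
Diameter = 2r = 2√130 ≈ 22.80.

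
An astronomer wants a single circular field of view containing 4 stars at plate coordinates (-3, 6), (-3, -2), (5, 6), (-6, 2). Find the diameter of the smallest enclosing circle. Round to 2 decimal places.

The minimum enclosing circle of a finite set is fixed by two of the points (as a diameter) or three (as a circumcircle).
The minimum enclosing circle is determined by three boundary points: (-3, -2), (5, 6), (-6, 2).
Their circumcentre is (-3/14, 45/14) with r² = 3425/98.
The farthest remaining point (-3, 6) is at distance² 1521/98 ≤ 3425/98.
Diameter = 2r = 2√(3425/98) ≈ 11.82.

11.82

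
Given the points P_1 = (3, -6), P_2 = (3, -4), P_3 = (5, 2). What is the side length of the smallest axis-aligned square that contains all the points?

8

The bounding box has width 2 and height 8.
An axis-aligned square enclosing the set must have side ≥ max(width, height).
So the minimum side is max(2, 8) = 8.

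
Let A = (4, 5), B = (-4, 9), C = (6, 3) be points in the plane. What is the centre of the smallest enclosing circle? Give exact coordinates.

Side lengths²: AB² = 80, AC² = 8, BC² = 136.
Since BC² = 136 ≥ 80 + 8 = 88, the angle opposite BC is not acute, so the smallest enclosing circle has BC as diameter.
Centre = midpoint of BC = (1, 6), r² = 136/4 = 34.
Centre = (1, 6).

(1, 6)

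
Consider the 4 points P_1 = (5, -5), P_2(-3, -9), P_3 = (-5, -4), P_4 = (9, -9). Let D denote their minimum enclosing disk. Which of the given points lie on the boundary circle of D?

The farthest pair is P_3–P_4 with squared distance 221. The circle on this segment as diameter has centre (2, -6.5) and r² = 221/4 = 55.25.
Check P_1: distance² to centre = 11.25 ≤ 55.25, so it lies inside.
All remaining points lie in this disk, and no smaller disk contains both endpoints, so this is the minimum enclosing circle.
The points at distance exactly r from the centre are P_3, P_4 — 2 points.

P_3, P_4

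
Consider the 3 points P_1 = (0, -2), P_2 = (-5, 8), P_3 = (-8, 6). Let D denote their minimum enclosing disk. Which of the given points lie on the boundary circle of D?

Side lengths²: P_1P_2² = 125, P_1P_3² = 128, P_2P_3² = 13.
Since P_1P_3² = 128 < 125 + 13 = 138, the triangle is acute, so the smallest enclosing circle is the circumcircle.
Circumcentre = (-3.5, 2.5), r² = 32.5.
The points at distance exactly r from the centre are P_1, P_2, P_3 — 3 points.

P_1, P_2, P_3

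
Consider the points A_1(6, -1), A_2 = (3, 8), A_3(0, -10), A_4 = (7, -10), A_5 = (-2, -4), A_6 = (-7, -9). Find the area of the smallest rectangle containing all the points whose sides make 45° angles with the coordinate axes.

297

In coordinates u = x + y, v = x − y the rectangle is axis-aligned; the map (x,y)→(u,v) scales areas by 2.
u-values: 5, 11, -10, -3, -6, -16; range = 11 − (-16) = 27.
v-values: 7, -5, 10, 17, 2, 2; range = 17 − (-5) = 22.
Area = (27 × 22) / 2 = 297.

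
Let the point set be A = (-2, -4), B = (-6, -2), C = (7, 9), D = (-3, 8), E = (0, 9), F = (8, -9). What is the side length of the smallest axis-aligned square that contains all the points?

The bounding box has width 14 and height 18.
An axis-aligned square enclosing the set must have side ≥ max(width, height).
So the minimum side is max(14, 18) = 18.

18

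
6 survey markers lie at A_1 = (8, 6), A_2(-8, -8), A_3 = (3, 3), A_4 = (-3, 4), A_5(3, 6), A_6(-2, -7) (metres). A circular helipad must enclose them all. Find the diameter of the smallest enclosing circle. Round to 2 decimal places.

A smallest enclosing disk is always determined by at most three of the input points on its boundary.
The farthest pair is A_1–A_2 with squared distance 452. The circle on this segment as diameter has centre (0, -1) and r² = 452/4 = 113.
Check A_3: distance² to centre = 25 ≤ 113, so it lies inside.
All remaining points lie in this disk, and no smaller disk contains both endpoints, so this is the minimum enclosing circle.
Diameter = 2r = 2√113 ≈ 21.26.

21.26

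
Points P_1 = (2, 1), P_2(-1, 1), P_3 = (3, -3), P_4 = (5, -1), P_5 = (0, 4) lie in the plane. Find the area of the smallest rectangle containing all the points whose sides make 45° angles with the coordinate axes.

In coordinates u = x + y, v = x − y the rectangle is axis-aligned; the map (x,y)→(u,v) scales areas by 2.
u-values: 3, 0, 0, 4, 4; range = 4 − 0 = 4.
v-values: 1, -2, 6, 6, -4; range = 6 − (-4) = 10.
Area = (4 × 10) / 2 = 20.

20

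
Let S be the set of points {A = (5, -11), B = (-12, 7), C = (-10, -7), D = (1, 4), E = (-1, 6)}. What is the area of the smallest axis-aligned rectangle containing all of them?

306

x ranges over [-12, 5], width 17.
y ranges over [-11, 7], height 18.
Area = 17 × 18 = 306.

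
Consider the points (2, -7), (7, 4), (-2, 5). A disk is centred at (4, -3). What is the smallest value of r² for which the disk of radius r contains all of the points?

100

The required radius is the distance from (4, -3) to the farthest point.
Squared distances: 20, 58, 100.
Maximum is 100, attained at (-2, 5).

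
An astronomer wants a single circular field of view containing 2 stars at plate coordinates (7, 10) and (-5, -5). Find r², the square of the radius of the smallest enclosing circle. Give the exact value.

The smallest circle enclosing two points has them as diameter endpoints.
Centre = midpoint = (1, 2.5); r² = |(7, 10)−(-5, -5)|²/4 = 369/4 = 92.25.

92.25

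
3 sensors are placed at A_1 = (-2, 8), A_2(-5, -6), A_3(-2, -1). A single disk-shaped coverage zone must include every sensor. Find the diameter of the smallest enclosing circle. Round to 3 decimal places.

14.318

Side lengths²: A_1A_2² = 205, A_1A_3² = 81, A_2A_3² = 34.
Since A_1A_2² = 205 ≥ 81 + 34 = 115, the angle opposite A_1A_2 is not acute, so the smallest enclosing circle has A_1A_2 as diameter.
Centre = midpoint of A_1A_2 = (-3.5, 1), r² = 205/4 = 51.25.
Diameter = 2r = 2√(51.25) ≈ 14.318.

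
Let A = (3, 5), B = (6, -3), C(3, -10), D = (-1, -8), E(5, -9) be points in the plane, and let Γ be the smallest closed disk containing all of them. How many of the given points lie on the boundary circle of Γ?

2

The minimum enclosing circle of a finite set is fixed by two of the points (as a diameter) or three (as a circumcircle).
The farthest pair is A–C with squared distance 225. The circle on this segment as diameter has centre (3, -2.5) and r² = 225/4 = 56.25.
Check B: distance² to centre = 9.25 ≤ 56.25, so it lies inside.
All remaining points lie in this disk, and no smaller disk contains both endpoints, so this is the minimum enclosing circle.
The points at distance exactly r from the centre are A, C — 2 points.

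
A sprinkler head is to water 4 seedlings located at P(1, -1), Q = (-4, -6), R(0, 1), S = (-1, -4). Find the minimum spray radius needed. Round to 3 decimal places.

The farthest pair is Q–R with squared distance 65. The circle on this segment as diameter has centre (-2, -2.5) and r² = 65/4 = 16.25.
Check P: distance² to centre = 11.25 ≤ 16.25, so it lies inside.
All remaining points lie in this disk, and no smaller disk contains both endpoints, so this is the minimum enclosing circle.
r = √(16.25) ≈ 4.031.

4.031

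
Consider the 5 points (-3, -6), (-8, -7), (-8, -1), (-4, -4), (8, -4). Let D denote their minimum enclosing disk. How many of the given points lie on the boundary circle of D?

3

A smallest enclosing disk is always determined by at most three of the input points on its boundary.
The minimum enclosing circle is determined by three boundary points: (-8, -7), (-8, -1), (8, -4).
Their circumcentre is (-0.28125, -4) with r² = 68.5791015625.
The farthest remaining point (-4, -4) is at distance² 13.8291015625 ≤ 68.5791015625.
The points at distance exactly r from the centre are (-8, -7), (-8, -1), (8, -4) — 3 points.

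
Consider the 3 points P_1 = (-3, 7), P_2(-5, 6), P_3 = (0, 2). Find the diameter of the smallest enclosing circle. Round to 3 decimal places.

6.403

Side lengths²: P_1P_2² = 5, P_1P_3² = 34, P_2P_3² = 41.
Since P_2P_3² = 41 ≥ 34 + 5 = 39, the angle opposite P_2P_3 is not acute, so the smallest enclosing circle has P_2P_3 as diameter.
Centre = midpoint of P_2P_3 = (-2.5, 4), r² = 41/4 = 10.25.
Diameter = 2r = 2√(10.25) ≈ 6.403.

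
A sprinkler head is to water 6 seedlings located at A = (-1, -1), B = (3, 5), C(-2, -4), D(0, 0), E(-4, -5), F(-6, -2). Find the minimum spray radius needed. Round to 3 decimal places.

6.103

A smallest enclosing disk is always determined by at most three of the input points on its boundary.
The farthest pair is B–E with squared distance 149. The circle on this segment as diameter has centre (-0.5, 0) and r² = 149/4 = 37.25.
Check A: distance² to centre = 1.25 ≤ 37.25, so it lies inside.
All remaining points lie in this disk, and no smaller disk contains both endpoints, so this is the minimum enclosing circle.
r = √(37.25) ≈ 6.103.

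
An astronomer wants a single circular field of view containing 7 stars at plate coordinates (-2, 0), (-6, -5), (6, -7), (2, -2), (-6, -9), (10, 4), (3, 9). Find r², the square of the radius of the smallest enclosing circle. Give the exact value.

The minimum enclosing circle is determined by three boundary points: (-6, -9), (10, 4), (3, 9).
Their circumcentre is (37/38, -47/38) with r² = 78625/722.
The farthest remaining point (-6, -5) is at distance² 45337/722 ≤ 78625/722.

78625/722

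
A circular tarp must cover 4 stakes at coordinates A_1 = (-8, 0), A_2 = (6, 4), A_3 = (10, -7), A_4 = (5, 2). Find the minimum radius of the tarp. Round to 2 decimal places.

9.66

A smallest enclosing disk is always determined by at most three of the input points on its boundary.
The farthest pair is A_1–A_3 with squared distance 373. The circle on this segment as diameter has centre (1, -3.5) and r² = 373/4 = 93.25.
Check A_2: distance² to centre = 81.25 ≤ 93.25, so it lies inside.
All remaining points lie in this disk, and no smaller disk contains both endpoints, so this is the minimum enclosing circle.
r = √(93.25) ≈ 9.66.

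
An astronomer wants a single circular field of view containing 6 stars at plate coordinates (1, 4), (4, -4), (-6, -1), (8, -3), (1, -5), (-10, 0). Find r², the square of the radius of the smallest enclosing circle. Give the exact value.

83.25

The minimum enclosing circle of a finite set is fixed by two of the points (as a diameter) or three (as a circumcircle).
The farthest pair is (8, -3)–(-10, 0) with squared distance 333. The circle on this segment as diameter has centre (-1, -1.5) and r² = 333/4 = 83.25.
Check (1, 4): distance² to centre = 34.25 ≤ 83.25, so it lies inside.
All remaining points lie in this disk, and no smaller disk contains both endpoints, so this is the minimum enclosing circle.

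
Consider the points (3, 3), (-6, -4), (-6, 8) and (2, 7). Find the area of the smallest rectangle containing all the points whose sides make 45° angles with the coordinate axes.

In coordinates u = x + y, v = x − y the rectangle is axis-aligned; the map (x,y)→(u,v) scales areas by 2.
u-values: 6, -10, 2, 9; range = 9 − (-10) = 19.
v-values: 0, -2, -14, -5; range = 0 − (-14) = 14.
Area = (19 × 14) / 2 = 133.

133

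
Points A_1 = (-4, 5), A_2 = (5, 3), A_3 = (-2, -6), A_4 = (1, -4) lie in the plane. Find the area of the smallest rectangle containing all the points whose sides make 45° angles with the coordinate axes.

In coordinates u = x + y, v = x − y the rectangle is axis-aligned; the map (x,y)→(u,v) scales areas by 2.
u-values: 1, 8, -8, -3; range = 8 − (-8) = 16.
v-values: -9, 2, 4, 5; range = 5 − (-9) = 14.
Area = (16 × 14) / 2 = 112.

112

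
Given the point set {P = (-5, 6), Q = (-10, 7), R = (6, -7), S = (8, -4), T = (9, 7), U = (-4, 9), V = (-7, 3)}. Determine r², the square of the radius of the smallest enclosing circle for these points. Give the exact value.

23165/196

The minimum enclosing circle is determined by three boundary points: Q, R, T.
Their circumcentre is (-0.5, 12/7) with r² = 23165/196.
The farthest remaining point S is at distance² 20561/196 ≤ 23165/196.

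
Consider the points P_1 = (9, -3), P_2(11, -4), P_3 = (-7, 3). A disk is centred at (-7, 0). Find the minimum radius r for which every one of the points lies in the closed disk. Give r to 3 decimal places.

The required radius is the distance from (-7, 0) to the farthest point.
Squared distances: 265, 340, 9.
Maximum is 340, attained at P_2.
r = √340 ≈ 18.439.

18.439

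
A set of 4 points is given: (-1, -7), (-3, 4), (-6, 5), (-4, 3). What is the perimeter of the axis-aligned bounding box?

Width = max x − min x = -1 − (-6) = 5.
Height = max y − min y = 5 − (-7) = 12.
Perimeter = 2(5 + 12) = 34.

34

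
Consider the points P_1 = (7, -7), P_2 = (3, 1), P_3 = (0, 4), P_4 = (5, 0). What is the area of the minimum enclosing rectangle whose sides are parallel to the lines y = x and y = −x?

45

In coordinates u = x + y, v = x − y the rectangle is axis-aligned; the map (x,y)→(u,v) scales areas by 2.
u-values: 0, 4, 4, 5; range = 5 − 0 = 5.
v-values: 14, 2, -4, 5; range = 14 − (-4) = 18.
Area = (5 × 18) / 2 = 45.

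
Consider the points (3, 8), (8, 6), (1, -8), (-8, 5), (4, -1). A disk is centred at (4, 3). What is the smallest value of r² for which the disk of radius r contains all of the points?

148

The required radius is the distance from (4, 3) to the farthest point.
Squared distances: 26, 25, 130, 148, 16.
Maximum is 148, attained at (-8, 5).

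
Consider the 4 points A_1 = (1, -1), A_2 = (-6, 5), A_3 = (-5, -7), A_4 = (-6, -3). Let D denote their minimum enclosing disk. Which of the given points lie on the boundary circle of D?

A smallest enclosing disk is always determined by at most three of the input points on its boundary.
The minimum enclosing circle is determined by three boundary points: A_1, A_2, A_3.
Their circumcentre is (-131/26, -25/26) with r² = 12325/338.
The farthest remaining point A_4 is at distance² 1717/338 ≤ 12325/338.
The points at distance exactly r from the centre are A_1, A_2, A_3 — 3 points.

A_1, A_2, A_3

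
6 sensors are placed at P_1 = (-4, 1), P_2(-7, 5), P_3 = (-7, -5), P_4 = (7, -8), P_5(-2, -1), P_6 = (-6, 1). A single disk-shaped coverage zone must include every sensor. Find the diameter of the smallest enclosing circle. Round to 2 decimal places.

19.10

The minimum enclosing circle of a finite set is fixed by two of the points (as a diameter) or three (as a circumcircle).
The farthest pair is P_2–P_4 with squared distance 365. The circle on this segment as diameter has centre (0, -1.5) and r² = 365/4 = 91.25.
Check P_1: distance² to centre = 22.25 ≤ 91.25, so it lies inside.
All remaining points lie in this disk, and no smaller disk contains both endpoints, so this is the minimum enclosing circle.
Diameter = 2r = 2√(91.25) ≈ 19.10.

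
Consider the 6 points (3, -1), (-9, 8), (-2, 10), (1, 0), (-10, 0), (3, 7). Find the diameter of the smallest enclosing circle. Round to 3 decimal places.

By Welzl's lemma the MEC is supported by two points (diametrically opposite) or three points (on a circumcircle).
The minimum enclosing circle is determined by three boundary points: (3, -1), (-9, 8), (-10, 0).
Their circumcentre is (-45/14, 45/14) with r² = 5525/98.
The farthest remaining point (3, 7) is at distance² 5189/98 ≤ 5525/98.
Diameter = 2r = 2√(5525/98) ≈ 15.017.

15.017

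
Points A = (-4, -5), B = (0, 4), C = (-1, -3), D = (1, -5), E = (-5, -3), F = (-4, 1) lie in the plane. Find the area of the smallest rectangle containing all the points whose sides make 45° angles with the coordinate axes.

71.5

In coordinates u = x + y, v = x − y the rectangle is axis-aligned; the map (x,y)→(u,v) scales areas by 2.
u-values: -9, 4, -4, -4, -8, -3; range = 4 − (-9) = 13.
v-values: 1, -4, 2, 6, -2, -5; range = 6 − (-5) = 11.
Area = (13 × 11) / 2 = 71.5.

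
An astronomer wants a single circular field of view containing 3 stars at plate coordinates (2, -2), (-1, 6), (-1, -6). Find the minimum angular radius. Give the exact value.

Call the three points A, B, C in the order given.
Side lengths²: AB² = 73, AC² = 25, BC² = 144.
Since BC² = 144 ≥ 73 + 25 = 98, the angle opposite BC is not acute, so the smallest enclosing circle has BC as diameter.
Centre = midpoint of BC = (-1, 0), r² = 144/4 = 36.
r = √36 = 6.

6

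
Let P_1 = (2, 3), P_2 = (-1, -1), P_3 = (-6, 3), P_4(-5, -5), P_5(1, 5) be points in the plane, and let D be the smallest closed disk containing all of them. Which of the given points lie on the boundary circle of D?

The minimum enclosing circle of a finite set is fixed by two of the points (as a diameter) or three (as a circumcircle).
The farthest pair is P_4–P_5 with squared distance 136. The circle on this segment as diameter has centre (-2, 0) and r² = 136/4 = 34.
Check P_1: distance² to centre = 25 ≤ 34, so it lies inside.
All remaining points lie in this disk, and no smaller disk contains both endpoints, so this is the minimum enclosing circle.
The points at distance exactly r from the centre are P_4, P_5 — 2 points.

P_4, P_5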